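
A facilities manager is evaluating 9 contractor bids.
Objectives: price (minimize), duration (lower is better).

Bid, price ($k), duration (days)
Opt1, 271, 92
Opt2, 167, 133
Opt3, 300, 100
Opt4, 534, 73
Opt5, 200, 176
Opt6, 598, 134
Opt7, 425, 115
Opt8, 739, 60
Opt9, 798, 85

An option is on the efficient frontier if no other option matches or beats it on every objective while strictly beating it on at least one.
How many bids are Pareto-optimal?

4

Opt1: not dominated.
Opt2: not dominated (best price).
Opt3: dominated by Opt1 (price 271≤300, duration 92≤100).
Opt4: not dominated.
Opt5: dominated by Opt2 (price 167≤200, duration 133≤176).
Opt6: dominated by Opt1 (price 271≤598, duration 92≤134).
Opt7: dominated by Opt1 (price 271≤425, duration 92≤115).
Opt8: not dominated (best duration).
Opt9: dominated by Opt4 (price 534≤798, duration 73≤85).
Pareto-optimal: Opt1, Opt2, Opt4, Opt8 → 4.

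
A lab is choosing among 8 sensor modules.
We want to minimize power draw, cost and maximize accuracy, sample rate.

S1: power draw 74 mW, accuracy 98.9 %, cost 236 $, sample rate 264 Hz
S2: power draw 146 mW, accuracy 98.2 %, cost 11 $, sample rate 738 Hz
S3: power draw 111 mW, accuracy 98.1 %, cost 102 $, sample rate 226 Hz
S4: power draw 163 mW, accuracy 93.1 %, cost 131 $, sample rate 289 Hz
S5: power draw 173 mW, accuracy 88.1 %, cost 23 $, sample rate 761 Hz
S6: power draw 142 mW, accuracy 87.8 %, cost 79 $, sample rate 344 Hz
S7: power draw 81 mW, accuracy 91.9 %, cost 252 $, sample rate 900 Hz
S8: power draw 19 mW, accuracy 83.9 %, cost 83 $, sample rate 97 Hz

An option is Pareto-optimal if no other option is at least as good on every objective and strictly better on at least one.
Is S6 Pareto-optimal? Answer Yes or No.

S1: worse on cost (236 vs 79).
S2: worse on power draw (146 vs 142).
S3: worse on cost (102 vs 79).
S4: worse on power draw (163 vs 142).
S5: worse on power draw (173 vs 142).
S7: worse on cost (252 vs 79).
S8: worse on accuracy (83.9 vs 87.8).
No option is at least as good as S6 on every objective and strictly better on one.

Yes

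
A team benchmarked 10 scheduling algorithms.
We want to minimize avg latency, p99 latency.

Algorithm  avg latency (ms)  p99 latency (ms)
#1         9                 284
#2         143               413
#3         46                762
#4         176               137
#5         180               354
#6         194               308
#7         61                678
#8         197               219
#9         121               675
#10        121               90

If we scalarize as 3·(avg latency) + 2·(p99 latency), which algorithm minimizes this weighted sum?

#10

#1: 3·9 + 2·284 = 595
#2: 3·143 + 2·413 = 1255
#3: 3·46 + 2·762 = 1662
#4: 3·176 + 2·137 = 802
#5: 3·180 + 2·354 = 1248
#6: 3·194 + 2·308 = 1198
#7: 3·61 + 2·678 = 1539
#8: 3·197 + 2·219 = 1029
#9: 3·121 + 2·675 = 1713
#10: 3·121 + 2·90 = 543
Lowest: #10 at 543.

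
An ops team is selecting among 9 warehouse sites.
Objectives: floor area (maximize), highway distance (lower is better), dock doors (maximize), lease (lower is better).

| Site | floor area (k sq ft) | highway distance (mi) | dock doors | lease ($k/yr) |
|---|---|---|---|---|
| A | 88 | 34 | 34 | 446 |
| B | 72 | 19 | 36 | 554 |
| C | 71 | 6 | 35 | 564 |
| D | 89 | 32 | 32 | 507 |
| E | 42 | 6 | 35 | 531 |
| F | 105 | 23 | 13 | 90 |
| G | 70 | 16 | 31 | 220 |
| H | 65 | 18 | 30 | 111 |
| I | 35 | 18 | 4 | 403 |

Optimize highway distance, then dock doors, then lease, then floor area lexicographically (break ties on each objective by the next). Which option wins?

First minimize highway distance: best is 6, kept {C, E}.
Then maximize dock doors: best is 35, kept {C, E}.
Then minimize lease: best is 531, kept {E}.

E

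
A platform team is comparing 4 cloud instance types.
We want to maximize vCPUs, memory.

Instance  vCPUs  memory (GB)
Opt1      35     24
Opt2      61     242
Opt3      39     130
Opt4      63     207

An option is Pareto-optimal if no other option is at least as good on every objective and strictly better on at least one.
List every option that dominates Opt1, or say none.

Opt2, Opt3, Opt4

Opt2: vCPUs 61≥35, memory 242≥24 — dominates Opt1.
Opt3: vCPUs 39≥35, memory 130≥24 — dominates Opt1.
Opt4: vCPUs 63≥35, memory 207≥24 — dominates Opt1.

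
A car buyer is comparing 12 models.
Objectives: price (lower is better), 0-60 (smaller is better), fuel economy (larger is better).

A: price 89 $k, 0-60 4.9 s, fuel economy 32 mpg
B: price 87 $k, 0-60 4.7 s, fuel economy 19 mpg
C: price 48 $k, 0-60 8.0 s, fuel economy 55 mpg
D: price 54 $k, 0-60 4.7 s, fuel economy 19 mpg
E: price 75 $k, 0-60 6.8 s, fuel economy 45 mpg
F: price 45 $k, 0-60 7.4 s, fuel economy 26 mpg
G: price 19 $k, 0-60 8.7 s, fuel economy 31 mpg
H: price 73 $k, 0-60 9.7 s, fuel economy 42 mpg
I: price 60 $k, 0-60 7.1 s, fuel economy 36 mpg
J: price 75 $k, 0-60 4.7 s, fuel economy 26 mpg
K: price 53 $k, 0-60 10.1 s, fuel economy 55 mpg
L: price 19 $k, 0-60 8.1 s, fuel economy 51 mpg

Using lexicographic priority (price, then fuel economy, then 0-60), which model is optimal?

L

First minimize price: best is 19, kept {G, L}.
Then maximize fuel economy: best is 51, kept {L}.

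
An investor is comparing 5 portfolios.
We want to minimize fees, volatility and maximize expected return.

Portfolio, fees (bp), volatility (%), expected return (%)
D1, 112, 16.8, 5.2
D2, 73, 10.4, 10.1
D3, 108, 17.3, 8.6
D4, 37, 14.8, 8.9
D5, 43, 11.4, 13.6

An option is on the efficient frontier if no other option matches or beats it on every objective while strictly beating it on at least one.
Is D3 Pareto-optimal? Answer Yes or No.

D2 vs D3: fees 73≤108, volatility 10.4≤17.3, expected return 10.1≥8.6 — D2 is at least as good on every objective and strictly better on at least one, so D2 dominates D3.

No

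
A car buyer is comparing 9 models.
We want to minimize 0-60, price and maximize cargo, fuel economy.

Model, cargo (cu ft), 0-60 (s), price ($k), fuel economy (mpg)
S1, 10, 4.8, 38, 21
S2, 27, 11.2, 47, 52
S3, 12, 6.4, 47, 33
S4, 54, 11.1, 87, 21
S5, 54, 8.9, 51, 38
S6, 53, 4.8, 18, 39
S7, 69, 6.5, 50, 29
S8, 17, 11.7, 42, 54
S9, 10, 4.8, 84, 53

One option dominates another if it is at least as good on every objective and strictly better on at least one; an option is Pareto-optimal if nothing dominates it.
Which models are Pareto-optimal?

S2, S5, S6, S7, S8, S9

S1: dominated by S6 (cargo 53≥10, 0-60 4.8≤4.8, price 18≤38, fuel economy 39≥21).
S2: not dominated.
S3: dominated by S6 (cargo 53≥12, 0-60 4.8≤6.4, price 18≤47, fuel economy 39≥33).
S4: dominated by S5 (cargo 54≥54, 0-60 8.9≤11.1, price 51≤87, fuel economy 38≥21).
S5: not dominated.
S6: not dominated (best price).
S7: not dominated (best cargo).
S8: not dominated (best fuel economy).
S9: not dominated.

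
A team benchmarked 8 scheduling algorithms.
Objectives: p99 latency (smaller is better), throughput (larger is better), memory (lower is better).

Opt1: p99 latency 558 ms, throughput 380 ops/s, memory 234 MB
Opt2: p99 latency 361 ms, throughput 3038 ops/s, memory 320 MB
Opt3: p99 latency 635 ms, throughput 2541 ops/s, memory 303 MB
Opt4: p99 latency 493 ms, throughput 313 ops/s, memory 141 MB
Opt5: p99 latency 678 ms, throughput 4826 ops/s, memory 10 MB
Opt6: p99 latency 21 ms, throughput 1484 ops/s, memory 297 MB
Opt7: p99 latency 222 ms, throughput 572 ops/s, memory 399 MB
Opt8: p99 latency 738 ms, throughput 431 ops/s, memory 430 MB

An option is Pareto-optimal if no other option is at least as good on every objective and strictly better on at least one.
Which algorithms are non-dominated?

Opt1, Opt2, Opt3, Opt4, Opt5, Opt6

Opt1: not dominated.
Opt2: not dominated.
Opt3: not dominated.
Opt4: not dominated.
Opt5: not dominated (best throughput).
Opt6: not dominated (best p99 latency).
Opt7: dominated by Opt6 (p99 latency 21≤222, throughput 1484≥572, memory 297≤399).
Opt8: dominated by Opt2 (p99 latency 361≤738, throughput 3038≥431, memory 320≤430).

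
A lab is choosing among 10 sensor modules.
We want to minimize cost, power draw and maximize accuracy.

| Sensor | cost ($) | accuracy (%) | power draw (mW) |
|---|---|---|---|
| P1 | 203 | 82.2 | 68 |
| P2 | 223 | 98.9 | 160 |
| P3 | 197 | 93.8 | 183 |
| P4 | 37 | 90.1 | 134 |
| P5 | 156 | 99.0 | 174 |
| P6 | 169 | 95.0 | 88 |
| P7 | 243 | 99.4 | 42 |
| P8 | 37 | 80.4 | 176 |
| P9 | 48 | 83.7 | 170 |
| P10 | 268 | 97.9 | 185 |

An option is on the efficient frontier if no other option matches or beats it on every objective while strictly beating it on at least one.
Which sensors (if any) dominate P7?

P1: worse on accuracy (82.2 vs 99.4).
P2: worse on accuracy (98.9 vs 99.4).
P3: worse on accuracy (93.8 vs 99.4).
P4: worse on accuracy (90.1 vs 99.4).
P5: worse on accuracy (99.0 vs 99.4).
P6: worse on accuracy (95.0 vs 99.4).
P8: worse on accuracy (80.4 vs 99.4).
P9: worse on accuracy (83.7 vs 99.4).
P10: worse on cost (268 vs 243).
No option dominates P7.

none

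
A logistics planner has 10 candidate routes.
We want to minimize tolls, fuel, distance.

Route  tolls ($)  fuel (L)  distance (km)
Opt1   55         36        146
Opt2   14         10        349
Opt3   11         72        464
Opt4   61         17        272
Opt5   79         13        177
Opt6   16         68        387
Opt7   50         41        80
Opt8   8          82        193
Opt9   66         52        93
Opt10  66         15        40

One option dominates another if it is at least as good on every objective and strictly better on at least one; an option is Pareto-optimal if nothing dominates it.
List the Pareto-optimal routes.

Opt1, Opt2, Opt3, Opt4, Opt5, Opt7, Opt8, Opt10

Opt1: not dominated.
Opt2: not dominated (best fuel).
Opt3: not dominated.
Opt4: not dominated.
Opt5: not dominated.
Opt6: dominated by Opt2 (tolls 14≤16, fuel 10≤68, distance 349≤387).
Opt7: not dominated.
Opt8: not dominated (best tolls).
Opt9: dominated by Opt7 (tolls 50≤66, fuel 41≤52, distance 80≤93).
Opt10: not dominated (best distance).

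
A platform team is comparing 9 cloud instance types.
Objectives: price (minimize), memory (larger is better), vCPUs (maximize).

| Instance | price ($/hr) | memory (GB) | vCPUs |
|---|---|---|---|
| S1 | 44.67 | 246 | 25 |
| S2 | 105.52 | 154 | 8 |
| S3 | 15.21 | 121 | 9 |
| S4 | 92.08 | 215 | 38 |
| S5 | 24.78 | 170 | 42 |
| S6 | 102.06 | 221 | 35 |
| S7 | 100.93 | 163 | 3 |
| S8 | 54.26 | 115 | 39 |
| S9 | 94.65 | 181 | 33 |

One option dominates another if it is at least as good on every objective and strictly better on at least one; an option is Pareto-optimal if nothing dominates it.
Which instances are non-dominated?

S1: not dominated (best memory).
S2: dominated by S1 (price 44.67≤105.52, memory 246≥154, vCPUs 25≥8).
S3: not dominated (best price).
S4: not dominated.
S5: not dominated (best vCPUs).
S6: not dominated.
S7: dominated by S1 (price 44.67≤100.93, memory 246≥163, vCPUs 25≥3).
S8: dominated by S5 (price 24.78≤54.26, memory 170≥115, vCPUs 42≥39).
S9: dominated by S4 (price 92.08≤94.65, memory 215≥181, vCPUs 38≥33).

S1, S3, S4, S5, S6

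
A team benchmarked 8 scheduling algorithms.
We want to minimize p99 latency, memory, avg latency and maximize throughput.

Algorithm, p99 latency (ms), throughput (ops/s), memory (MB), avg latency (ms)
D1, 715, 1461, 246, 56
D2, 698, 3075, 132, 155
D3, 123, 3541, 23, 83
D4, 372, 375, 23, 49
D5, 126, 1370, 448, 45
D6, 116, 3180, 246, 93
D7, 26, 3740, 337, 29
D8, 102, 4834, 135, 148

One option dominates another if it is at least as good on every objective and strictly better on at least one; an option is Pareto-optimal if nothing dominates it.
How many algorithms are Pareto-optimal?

D1: not dominated.
D2: dominated by D3 (p99 latency 123≤698, throughput 3541≥3075, memory 23≤132, avg latency 83≤155).
D3: not dominated.
D4: not dominated.
D5: dominated by D7 (p99 latency 26≤126, throughput 3740≥1370, memory 337≤448, avg latency 29≤45).
D6: not dominated.
D7: not dominated (best p99 latency).
D8: not dominated (best throughput).
Pareto-optimal: D1, D3, D4, D6, D7, D8 → 6.

6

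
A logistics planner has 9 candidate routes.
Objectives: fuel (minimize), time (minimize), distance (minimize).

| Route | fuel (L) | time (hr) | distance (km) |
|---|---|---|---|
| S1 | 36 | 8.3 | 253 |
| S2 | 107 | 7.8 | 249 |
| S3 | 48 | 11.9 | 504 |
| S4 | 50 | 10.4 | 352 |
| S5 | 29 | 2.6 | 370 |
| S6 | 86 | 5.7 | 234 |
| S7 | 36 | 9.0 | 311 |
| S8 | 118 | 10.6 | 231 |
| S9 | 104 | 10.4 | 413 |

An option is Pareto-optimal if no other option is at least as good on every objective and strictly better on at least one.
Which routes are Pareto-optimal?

S1, S5, S6, S8

S1: not dominated.
S2: dominated by S6 (fuel 86≤107, time 5.7≤7.8, distance 234≤249).
S3: dominated by S1 (fuel 36≤48, time 8.3≤11.9, distance 253≤504).
S4: dominated by S1 (fuel 36≤50, time 8.3≤10.4, distance 253≤352).
S5: not dominated (best fuel).
S6: not dominated.
S7: dominated by S1 (fuel 36≤36, time 8.3≤9.0, distance 253≤311).
S8: not dominated (best distance).
S9: dominated by S1 (fuel 36≤104, time 8.3≤10.4, distance 253≤413).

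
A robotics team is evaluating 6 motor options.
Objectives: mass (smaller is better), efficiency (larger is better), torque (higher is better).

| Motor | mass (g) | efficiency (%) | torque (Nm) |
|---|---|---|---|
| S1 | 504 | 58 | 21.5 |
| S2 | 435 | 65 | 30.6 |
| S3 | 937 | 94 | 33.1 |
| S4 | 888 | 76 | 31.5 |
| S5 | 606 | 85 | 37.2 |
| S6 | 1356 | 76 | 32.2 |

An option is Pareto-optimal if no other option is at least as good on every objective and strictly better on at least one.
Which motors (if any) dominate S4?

S5

S5: mass 606≤888, efficiency 85≥76, torque 37.2≥31.5 — dominates S4.
Others (S1, S2, S3, S6) are each worse than S4 on at least one objective.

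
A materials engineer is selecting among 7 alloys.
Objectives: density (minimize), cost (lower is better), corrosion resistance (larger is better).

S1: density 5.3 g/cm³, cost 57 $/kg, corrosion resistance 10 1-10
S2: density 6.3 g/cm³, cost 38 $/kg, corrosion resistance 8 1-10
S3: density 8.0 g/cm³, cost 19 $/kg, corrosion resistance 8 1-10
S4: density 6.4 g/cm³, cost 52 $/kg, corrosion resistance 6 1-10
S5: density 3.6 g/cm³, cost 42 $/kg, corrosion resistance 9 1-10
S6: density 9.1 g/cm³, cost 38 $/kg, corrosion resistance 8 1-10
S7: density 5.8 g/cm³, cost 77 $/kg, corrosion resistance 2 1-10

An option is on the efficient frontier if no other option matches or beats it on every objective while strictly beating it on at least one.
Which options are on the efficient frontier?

S1, S2, S3, S5

S1: not dominated (best corrosion resistance).
S2: not dominated.
S3: not dominated (best cost).
S4: dominated by S2 (density 6.3≤6.4, cost 38≤52, corrosion resistance 8≥6).
S5: not dominated (best density).
S6: dominated by S2 (density 6.3≤9.1, cost 38≤38, corrosion resistance 8≥8).
S7: dominated by S1 (density 5.3≤5.8, cost 57≤77, corrosion resistance 10≥2).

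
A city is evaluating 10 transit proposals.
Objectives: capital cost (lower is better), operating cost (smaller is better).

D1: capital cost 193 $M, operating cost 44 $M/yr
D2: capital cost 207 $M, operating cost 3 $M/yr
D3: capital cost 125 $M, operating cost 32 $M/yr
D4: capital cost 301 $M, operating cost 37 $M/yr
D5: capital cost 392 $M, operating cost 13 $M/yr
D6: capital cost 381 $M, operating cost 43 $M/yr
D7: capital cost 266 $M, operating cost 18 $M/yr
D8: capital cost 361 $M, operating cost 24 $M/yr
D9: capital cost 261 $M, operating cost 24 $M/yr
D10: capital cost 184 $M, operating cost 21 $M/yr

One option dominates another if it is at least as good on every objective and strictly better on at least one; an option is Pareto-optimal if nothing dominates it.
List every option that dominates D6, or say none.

D2, D3, D4, D7, D8, D9, D10

D2: capital cost 207≤381, operating cost 3≤43 — dominates D6.
D3: capital cost 125≤381, operating cost 32≤43 — dominates D6.
D4: capital cost 301≤381, operating cost 37≤43 — dominates D6.
D7: capital cost 266≤381, operating cost 18≤43 — dominates D6.
D8: capital cost 361≤381, operating cost 24≤43 — dominates D6.
D9: capital cost 261≤381, operating cost 24≤43 — dominates D6.
D10: capital cost 184≤381, operating cost 21≤43 — dominates D6.
Others (D1, D5) are each worse than D6 on at least one objective.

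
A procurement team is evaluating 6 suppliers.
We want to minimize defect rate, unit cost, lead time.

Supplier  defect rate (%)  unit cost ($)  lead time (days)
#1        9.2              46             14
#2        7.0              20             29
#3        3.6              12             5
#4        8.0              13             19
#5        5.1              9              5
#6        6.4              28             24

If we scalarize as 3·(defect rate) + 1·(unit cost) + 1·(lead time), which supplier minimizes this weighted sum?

#3

#1: 3·9.2 + 1·46 + 1·14 = 87.6
#2: 3·7.0 + 1·20 + 1·29 = 70.0
#3: 3·3.6 + 1·12 + 1·5 = 27.8
#4: 3·8.0 + 1·13 + 1·19 = 56.0
#5: 3·5.1 + 1·9 + 1·5 = 29.3
#6: 3·6.4 + 1·28 + 1·24 = 71.2
Lowest: #3 at 27.8.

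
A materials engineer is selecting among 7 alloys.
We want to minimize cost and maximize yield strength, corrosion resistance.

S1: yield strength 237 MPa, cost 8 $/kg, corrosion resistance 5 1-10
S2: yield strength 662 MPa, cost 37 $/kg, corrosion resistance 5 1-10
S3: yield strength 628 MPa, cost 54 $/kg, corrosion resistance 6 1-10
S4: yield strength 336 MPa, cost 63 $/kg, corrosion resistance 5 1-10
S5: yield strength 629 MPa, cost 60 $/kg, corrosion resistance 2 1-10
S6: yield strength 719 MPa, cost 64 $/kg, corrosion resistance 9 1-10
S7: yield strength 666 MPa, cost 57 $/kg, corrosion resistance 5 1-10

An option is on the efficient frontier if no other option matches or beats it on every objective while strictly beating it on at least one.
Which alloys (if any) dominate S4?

S2: yield strength 662≥336, cost 37≤63, corrosion resistance 5≥5 — dominates S4.
S3: yield strength 628≥336, cost 54≤63, corrosion resistance 6≥5 — dominates S4.
S7: yield strength 666≥336, cost 57≤63, corrosion resistance 5≥5 — dominates S4.
Others (S1, S5, S6) are each worse than S4 on at least one objective.

S2, S3, S7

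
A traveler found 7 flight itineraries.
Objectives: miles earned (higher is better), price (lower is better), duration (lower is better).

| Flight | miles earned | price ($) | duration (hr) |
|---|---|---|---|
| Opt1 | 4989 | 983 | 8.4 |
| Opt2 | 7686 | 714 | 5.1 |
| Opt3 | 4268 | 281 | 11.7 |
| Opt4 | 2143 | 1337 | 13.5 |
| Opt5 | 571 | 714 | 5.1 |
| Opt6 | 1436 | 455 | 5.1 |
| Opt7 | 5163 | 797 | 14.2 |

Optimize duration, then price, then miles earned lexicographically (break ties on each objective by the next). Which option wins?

First minimize duration: best is 5.1, kept {Opt2, Opt5, Opt6}.
Then minimize price: best is 455, kept {Opt6}.

Opt6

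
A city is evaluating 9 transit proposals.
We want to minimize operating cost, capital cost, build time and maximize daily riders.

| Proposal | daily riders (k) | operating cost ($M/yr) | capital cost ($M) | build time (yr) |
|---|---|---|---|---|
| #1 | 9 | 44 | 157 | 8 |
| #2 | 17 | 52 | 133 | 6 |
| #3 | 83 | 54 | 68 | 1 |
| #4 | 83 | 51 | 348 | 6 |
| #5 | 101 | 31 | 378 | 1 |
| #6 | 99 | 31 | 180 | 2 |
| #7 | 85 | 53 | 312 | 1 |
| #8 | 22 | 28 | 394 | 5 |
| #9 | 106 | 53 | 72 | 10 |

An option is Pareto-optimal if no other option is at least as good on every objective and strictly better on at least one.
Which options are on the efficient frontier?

#1, #2, #3, #5, #6, #7, #8, #9

#1: not dominated.
#2: not dominated.
#3: not dominated (best capital cost).
#4: dominated by #6 (daily riders 99≥83, operating cost 31≤51, capital cost 180≤348, build time 2≤6).
#5: not dominated.
#6: not dominated.
#7: not dominated.
#8: not dominated (best operating cost).
#9: not dominated (best daily riders).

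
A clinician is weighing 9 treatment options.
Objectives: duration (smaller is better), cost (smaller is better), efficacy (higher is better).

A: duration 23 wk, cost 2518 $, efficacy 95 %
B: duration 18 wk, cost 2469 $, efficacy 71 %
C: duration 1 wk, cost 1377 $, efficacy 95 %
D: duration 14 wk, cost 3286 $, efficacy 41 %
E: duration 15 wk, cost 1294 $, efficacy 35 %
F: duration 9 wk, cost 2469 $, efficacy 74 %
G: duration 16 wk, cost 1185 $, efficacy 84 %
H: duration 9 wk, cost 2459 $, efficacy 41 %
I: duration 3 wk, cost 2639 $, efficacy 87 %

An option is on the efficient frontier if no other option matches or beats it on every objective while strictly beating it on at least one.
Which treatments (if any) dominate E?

A: worse on duration (23 vs 15).
B: worse on duration (18 vs 15).
C: worse on cost (1377 vs 1294).
D: worse on cost (3286 vs 1294).
F: worse on cost (2469 vs 1294).
G: worse on duration (16 vs 15).
H: worse on cost (2459 vs 1294).
I: worse on cost (2639 vs 1294).
No option dominates E.

none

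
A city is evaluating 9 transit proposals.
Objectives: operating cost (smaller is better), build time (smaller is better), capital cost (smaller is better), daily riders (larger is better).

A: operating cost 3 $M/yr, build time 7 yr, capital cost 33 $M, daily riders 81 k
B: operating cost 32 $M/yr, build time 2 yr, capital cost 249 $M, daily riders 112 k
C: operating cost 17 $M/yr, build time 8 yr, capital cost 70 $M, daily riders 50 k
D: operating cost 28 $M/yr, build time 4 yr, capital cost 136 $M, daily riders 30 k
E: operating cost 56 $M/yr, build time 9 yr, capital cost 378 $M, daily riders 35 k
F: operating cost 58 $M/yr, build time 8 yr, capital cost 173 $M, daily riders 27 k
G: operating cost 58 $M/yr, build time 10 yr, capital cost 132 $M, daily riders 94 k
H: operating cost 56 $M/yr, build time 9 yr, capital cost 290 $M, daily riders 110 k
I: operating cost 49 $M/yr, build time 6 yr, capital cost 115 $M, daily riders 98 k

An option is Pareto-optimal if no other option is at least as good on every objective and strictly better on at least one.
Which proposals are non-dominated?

A, B, D, I

A: not dominated (best operating cost).
B: not dominated (best build time).
C: dominated by A (operating cost 3≤17, build time 7≤8, capital cost 33≤70, daily riders 81≥50).
D: not dominated.
E: dominated by A (operating cost 3≤56, build time 7≤9, capital cost 33≤378, daily riders 81≥35).
F: dominated by A (operating cost 3≤58, build time 7≤8, capital cost 33≤173, daily riders 81≥27).
G: dominated by I (operating cost 49≤58, build time 6≤10, capital cost 115≤132, daily riders 98≥94).
H: dominated by B (operating cost 32≤56, build time 2≤9, capital cost 249≤290, daily riders 112≥110).
I: not dominated.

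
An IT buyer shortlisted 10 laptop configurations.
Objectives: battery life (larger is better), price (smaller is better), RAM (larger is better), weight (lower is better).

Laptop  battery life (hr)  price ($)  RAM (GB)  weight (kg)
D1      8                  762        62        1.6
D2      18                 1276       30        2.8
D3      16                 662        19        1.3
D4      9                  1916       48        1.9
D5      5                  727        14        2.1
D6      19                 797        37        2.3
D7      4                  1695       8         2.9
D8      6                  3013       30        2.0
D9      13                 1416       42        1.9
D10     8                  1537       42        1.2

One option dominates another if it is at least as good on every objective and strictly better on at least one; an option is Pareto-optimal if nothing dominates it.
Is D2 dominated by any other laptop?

D6 vs D2: battery life 19≥18, price 797≤1276, RAM 37≥30, weight 2.3≤2.8 — D6 is at least as good on every objective and strictly better on at least one, so D6 dominates D2.

Yes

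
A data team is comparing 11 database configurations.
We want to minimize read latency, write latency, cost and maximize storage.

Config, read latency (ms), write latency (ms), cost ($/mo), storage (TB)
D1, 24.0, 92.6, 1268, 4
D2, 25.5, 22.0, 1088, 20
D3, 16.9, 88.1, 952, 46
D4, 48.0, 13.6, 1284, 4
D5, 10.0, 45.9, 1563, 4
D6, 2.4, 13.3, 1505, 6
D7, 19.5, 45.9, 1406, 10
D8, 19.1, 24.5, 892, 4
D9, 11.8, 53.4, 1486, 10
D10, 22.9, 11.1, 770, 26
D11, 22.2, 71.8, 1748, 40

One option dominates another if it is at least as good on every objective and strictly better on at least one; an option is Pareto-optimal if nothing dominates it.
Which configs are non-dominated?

D1: dominated by D3 (read latency 16.9≤24.0, write latency 88.1≤92.6, cost 952≤1268, storage 46≥4).
D2: dominated by D10 (read latency 22.9≤25.5, write latency 11.1≤22.0, cost 770≤1088, storage 26≥20).
D3: not dominated (best storage).
D4: dominated by D10 (read latency 22.9≤48.0, write latency 11.1≤13.6, cost 770≤1284, storage 26≥4).
D5: dominated by D6 (read latency 2.4≤10.0, write latency 13.3≤45.9, cost 1505≤1563, storage 6≥4).
D6: not dominated (best read latency).
D7: not dominated.
D8: not dominated.
D9: not dominated.
D10: not dominated (best write latency).
D11: not dominated.

D3, D6, D7, D8, D9, D10, D11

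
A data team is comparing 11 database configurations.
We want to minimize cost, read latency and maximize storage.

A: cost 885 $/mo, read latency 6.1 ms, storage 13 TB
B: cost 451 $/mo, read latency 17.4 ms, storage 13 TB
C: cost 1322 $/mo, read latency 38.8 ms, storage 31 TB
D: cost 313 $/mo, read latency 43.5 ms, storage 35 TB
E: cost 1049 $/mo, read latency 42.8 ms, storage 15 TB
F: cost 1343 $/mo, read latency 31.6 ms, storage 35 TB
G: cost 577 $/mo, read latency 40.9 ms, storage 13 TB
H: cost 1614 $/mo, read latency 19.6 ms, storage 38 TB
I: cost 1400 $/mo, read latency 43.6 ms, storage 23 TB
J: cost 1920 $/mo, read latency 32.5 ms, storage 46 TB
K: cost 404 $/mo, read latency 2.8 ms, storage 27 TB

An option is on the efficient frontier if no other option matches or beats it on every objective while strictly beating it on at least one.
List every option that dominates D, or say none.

none

A: worse on cost (885 vs 313).
B: worse on cost (451 vs 313).
C: worse on cost (1322 vs 313).
E: worse on cost (1049 vs 313).
F: worse on cost (1343 vs 313).
G: worse on cost (577 vs 313).
H: worse on cost (1614 vs 313).
I: worse on cost (1400 vs 313).
J: worse on cost (1920 vs 313).
K: worse on cost (404 vs 313).
No option dominates D.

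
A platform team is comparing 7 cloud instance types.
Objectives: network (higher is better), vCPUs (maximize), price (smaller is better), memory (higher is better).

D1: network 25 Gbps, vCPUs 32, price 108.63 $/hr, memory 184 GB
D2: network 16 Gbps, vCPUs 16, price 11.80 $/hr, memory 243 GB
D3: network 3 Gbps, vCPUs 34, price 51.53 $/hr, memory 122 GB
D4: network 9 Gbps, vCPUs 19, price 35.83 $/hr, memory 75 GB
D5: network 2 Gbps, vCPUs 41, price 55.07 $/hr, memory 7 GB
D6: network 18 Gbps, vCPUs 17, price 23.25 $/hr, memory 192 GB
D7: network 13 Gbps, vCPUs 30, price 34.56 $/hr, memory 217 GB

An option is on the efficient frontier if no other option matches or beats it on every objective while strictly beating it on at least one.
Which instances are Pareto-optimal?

D1: not dominated (best network).
D2: not dominated (best price).
D3: not dominated.
D4: dominated by D7 (network 13≥9, vCPUs 30≥19, price 34.56≤35.83, memory 217≥75).
D5: not dominated (best vCPUs).
D6: not dominated.
D7: not dominated.

D1, D2, D3, D5, D6, D7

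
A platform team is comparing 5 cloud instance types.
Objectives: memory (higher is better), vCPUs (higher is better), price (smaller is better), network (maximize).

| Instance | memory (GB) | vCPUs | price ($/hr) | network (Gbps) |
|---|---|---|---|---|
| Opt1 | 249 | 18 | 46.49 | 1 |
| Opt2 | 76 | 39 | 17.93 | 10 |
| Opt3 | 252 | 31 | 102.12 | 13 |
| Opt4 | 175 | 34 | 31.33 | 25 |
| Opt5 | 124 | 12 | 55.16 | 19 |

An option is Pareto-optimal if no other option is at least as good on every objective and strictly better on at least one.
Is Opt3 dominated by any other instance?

No

Opt1: worse on memory (249 vs 252).
Opt2: worse on memory (76 vs 252).
Opt4: worse on memory (175 vs 252).
Opt5: worse on memory (124 vs 252).
No option is at least as good as Opt3 on every objective and strictly better on one.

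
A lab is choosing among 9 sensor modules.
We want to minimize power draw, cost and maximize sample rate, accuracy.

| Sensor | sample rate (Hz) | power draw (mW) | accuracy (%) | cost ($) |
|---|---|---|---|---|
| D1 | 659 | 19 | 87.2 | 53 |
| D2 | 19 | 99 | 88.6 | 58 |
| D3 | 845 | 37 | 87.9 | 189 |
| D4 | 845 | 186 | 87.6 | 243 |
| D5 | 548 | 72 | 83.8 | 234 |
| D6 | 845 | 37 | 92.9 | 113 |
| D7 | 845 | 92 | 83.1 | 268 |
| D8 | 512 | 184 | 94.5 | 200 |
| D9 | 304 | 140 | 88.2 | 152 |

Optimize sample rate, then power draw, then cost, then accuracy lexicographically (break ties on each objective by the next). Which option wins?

First maximize sample rate: best is 845, kept {D3, D4, D6, D7}.
Then minimize power draw: best is 37, kept {D3, D6}.
Then minimize cost: best is 113, kept {D6}.

D6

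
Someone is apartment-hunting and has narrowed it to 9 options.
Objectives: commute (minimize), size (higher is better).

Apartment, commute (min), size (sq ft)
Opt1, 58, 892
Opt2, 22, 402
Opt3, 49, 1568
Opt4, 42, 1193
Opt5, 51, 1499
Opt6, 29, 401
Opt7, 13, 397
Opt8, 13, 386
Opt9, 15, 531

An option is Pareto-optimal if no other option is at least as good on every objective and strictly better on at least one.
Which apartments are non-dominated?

Opt1: dominated by Opt3 (commute 49≤58, size 1568≥892).
Opt2: dominated by Opt9 (commute 15≤22, size 531≥402).
Opt3: not dominated (best size).
Opt4: not dominated.
Opt5: dominated by Opt3 (commute 49≤51, size 1568≥1499).
Opt6: dominated by Opt2 (commute 22≤29, size 402≥401).
Opt7: not dominated.
Opt8: dominated by Opt7 (commute 13≤13, size 397≥386).
Opt9: not dominated.

Opt3, Opt4, Opt7, Opt9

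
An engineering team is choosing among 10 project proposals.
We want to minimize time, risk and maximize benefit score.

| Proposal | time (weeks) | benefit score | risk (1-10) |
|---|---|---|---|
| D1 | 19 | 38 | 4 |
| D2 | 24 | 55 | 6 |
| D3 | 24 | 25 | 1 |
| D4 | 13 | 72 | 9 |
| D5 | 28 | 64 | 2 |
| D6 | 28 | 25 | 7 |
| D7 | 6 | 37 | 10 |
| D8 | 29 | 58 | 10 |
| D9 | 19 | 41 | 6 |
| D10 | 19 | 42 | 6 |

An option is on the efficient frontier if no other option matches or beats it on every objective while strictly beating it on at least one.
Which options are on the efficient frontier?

D1, D2, D3, D4, D5, D7, D10

D1: not dominated.
D2: not dominated.
D3: not dominated (best risk).
D4: not dominated (best benefit score).
D5: not dominated.
D6: dominated by D1 (time 19≤28, benefit score 38≥25, risk 4≤7).
D7: not dominated (best time).
D8: dominated by D4 (time 13≤29, benefit score 72≥58, risk 9≤10).
D9: dominated by D10 (time 19≤19, benefit score 42≥41, risk 6≤6).
D10: not dominated.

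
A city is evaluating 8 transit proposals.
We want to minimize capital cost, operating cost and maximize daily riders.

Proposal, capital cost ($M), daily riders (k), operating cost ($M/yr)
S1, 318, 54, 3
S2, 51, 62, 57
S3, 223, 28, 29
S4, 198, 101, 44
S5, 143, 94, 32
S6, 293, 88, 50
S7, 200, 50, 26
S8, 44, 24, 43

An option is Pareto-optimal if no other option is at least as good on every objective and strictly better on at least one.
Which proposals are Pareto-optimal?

S1, S2, S4, S5, S7, S8

S1: not dominated (best operating cost).
S2: not dominated.
S3: dominated by S7 (capital cost 200≤223, daily riders 50≥28, operating cost 26≤29).
S4: not dominated (best daily riders).
S5: not dominated.
S6: dominated by S4 (capital cost 198≤293, daily riders 101≥88, operating cost 44≤50).
S7: not dominated.
S8: not dominated (best capital cost).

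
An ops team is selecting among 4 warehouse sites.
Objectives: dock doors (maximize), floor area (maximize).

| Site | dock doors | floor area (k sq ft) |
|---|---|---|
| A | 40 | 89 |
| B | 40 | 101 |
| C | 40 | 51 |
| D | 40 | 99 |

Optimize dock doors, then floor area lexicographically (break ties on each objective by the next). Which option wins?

B

First maximize dock doors: best is 40, kept {A, B, C, D}.
Then maximize floor area: best is 101, kept {B}.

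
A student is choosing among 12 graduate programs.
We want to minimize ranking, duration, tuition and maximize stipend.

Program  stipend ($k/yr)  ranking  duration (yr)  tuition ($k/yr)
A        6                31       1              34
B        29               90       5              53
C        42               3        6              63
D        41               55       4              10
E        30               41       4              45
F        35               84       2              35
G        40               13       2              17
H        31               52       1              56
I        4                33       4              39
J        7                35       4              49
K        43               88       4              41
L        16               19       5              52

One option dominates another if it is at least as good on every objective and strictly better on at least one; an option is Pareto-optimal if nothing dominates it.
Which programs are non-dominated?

A: not dominated.
B: dominated by D (stipend 41≥29, ranking 55≤90, duration 4≤5, tuition 10≤53).
C: not dominated (best ranking).
D: not dominated (best tuition).
E: dominated by G (stipend 40≥30, ranking 13≤41, duration 2≤4, tuition 17≤45).
F: dominated by G (stipend 40≥35, ranking 13≤84, duration 2≤2, tuition 17≤35).
G: not dominated.
H: not dominated.
I: dominated by A (stipend 6≥4, ranking 31≤33, duration 1≤4, tuition 34≤39).
J: dominated by G (stipend 40≥7, ranking 13≤35, duration 2≤4, tuition 17≤49).
K: not dominated (best stipend).
L: dominated by G (stipend 40≥16, ranking 13≤19, duration 2≤5, tuition 17≤52).

A, C, D, G, H, K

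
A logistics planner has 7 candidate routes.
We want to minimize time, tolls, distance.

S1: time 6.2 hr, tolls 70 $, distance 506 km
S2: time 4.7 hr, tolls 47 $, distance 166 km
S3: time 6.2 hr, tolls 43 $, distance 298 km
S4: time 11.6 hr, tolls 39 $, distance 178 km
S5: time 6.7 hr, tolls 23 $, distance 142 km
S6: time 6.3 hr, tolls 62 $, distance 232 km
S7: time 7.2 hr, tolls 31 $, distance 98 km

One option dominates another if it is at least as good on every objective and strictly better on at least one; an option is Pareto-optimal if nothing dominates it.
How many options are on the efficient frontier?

4

S1: dominated by S2 (time 4.7≤6.2, tolls 47≤70, distance 166≤506).
S2: not dominated (best time).
S3: not dominated.
S4: dominated by S5 (time 6.7≤11.6, tolls 23≤39, distance 142≤178).
S5: not dominated (best tolls).
S6: dominated by S2 (time 4.7≤6.3, tolls 47≤62, distance 166≤232).
S7: not dominated (best distance).
Pareto-optimal: S2, S3, S5, S7 → 4.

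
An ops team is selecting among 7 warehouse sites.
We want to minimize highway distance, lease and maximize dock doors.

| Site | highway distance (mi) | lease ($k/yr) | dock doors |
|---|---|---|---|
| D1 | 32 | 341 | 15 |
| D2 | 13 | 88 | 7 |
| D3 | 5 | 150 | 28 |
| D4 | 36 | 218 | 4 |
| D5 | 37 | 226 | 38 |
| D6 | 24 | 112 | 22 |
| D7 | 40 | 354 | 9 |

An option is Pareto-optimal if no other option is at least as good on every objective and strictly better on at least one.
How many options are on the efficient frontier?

4

D1: dominated by D3 (highway distance 5≤32, lease 150≤341, dock doors 28≥15).
D2: not dominated (best lease).
D3: not dominated (best highway distance).
D4: dominated by D2 (highway distance 13≤36, lease 88≤218, dock doors 7≥4).
D5: not dominated (best dock doors).
D6: not dominated.
D7: dominated by D1 (highway distance 32≤40, lease 341≤354, dock doors 15≥9).
Pareto-optimal: D2, D3, D5, D6 → 4.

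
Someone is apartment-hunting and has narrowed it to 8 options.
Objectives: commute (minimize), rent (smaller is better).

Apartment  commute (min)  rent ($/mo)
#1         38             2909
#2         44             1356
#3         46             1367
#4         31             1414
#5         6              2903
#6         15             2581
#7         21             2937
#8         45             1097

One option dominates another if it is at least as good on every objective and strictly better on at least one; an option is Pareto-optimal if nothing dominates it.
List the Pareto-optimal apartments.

#2, #4, #5, #6, #8

#1: dominated by #4 (commute 31≤38, rent 1414≤2909).
#2: not dominated.
#3: dominated by #2 (commute 44≤46, rent 1356≤1367).
#4: not dominated.
#5: not dominated (best commute).
#6: not dominated.
#7: dominated by #5 (commute 6≤21, rent 2903≤2937).
#8: not dominated (best rent).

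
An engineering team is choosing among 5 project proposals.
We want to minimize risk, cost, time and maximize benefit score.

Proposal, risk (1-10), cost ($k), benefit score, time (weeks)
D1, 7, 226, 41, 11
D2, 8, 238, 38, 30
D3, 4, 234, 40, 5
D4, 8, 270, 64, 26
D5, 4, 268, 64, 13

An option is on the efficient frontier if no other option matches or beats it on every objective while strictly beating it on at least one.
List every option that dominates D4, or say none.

D5

D5: risk 4≤8, cost 268≤270, benefit score 64≥64, time 13≤26 — dominates D4.
Others (D1, D2, D3) are each worse than D4 on at least one objective.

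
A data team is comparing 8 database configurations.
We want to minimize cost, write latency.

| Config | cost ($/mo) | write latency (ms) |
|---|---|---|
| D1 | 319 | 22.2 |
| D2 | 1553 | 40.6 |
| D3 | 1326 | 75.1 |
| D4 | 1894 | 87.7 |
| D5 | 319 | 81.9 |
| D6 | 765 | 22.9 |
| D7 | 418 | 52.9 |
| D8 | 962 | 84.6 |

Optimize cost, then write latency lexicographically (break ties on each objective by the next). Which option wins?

First minimize cost: best is 319, kept {D1, D5}.
Then minimize write latency: best is 22.2, kept {D1}.

D1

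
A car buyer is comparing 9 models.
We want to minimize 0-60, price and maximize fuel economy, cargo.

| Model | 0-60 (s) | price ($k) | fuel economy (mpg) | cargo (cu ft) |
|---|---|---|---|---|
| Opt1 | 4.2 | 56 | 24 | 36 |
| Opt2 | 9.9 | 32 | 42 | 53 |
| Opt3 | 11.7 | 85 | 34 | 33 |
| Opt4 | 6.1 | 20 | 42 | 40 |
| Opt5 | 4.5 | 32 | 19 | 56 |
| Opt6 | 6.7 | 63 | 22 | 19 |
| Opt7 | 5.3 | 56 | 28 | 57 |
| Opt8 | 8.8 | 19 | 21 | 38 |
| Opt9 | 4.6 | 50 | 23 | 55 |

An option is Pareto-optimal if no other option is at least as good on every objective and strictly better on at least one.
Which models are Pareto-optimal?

Opt1: not dominated (best 0-60).
Opt2: not dominated.
Opt3: dominated by Opt2 (0-60 9.9≤11.7, price 32≤85, fuel economy 42≥34, cargo 53≥33).
Opt4: not dominated.
Opt5: not dominated.
Opt6: dominated by Opt1 (0-60 4.2≤6.7, price 56≤63, fuel economy 24≥22, cargo 36≥19).
Opt7: not dominated (best cargo).
Opt8: not dominated (best price).
Opt9: not dominated.

Opt1, Opt2, Opt4, Opt5, Opt7, Opt8, Opt9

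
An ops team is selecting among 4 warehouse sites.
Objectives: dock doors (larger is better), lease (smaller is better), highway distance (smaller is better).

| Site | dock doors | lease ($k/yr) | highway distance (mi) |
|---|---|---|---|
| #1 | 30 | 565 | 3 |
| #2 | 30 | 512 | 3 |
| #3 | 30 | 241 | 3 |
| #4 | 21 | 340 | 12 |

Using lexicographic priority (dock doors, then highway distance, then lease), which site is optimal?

First maximize dock doors: best is 30, kept {#1, #2, #3}.
Then minimize highway distance: best is 3, kept {#1, #2, #3}.
Then minimize lease: best is 241, kept {#3}.

#3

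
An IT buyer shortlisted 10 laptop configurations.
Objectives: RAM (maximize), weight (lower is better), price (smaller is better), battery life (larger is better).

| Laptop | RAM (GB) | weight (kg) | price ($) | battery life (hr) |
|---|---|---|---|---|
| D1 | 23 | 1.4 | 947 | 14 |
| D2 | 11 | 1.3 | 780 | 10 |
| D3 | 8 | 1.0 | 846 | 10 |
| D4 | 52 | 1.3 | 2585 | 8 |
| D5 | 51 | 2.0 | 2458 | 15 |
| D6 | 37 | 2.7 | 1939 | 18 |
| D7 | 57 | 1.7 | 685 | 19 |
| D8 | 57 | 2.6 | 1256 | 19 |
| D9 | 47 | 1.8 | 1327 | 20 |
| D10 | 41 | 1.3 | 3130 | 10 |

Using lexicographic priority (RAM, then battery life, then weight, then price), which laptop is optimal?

First maximize RAM: best is 57, kept {D7, D8}.
Then maximize battery life: best is 19, kept {D7, D8}.
Then minimize weight: best is 1.7, kept {D7}.

D7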